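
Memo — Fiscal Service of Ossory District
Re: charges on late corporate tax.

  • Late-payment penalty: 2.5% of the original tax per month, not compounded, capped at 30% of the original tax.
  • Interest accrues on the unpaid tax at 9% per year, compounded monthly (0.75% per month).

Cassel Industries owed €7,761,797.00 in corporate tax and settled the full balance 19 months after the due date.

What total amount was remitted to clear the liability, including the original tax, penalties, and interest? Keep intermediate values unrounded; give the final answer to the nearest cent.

€11,274,321.33

Penalty (uncapped): 19 × 2.5% × €7,761,797.00 = €3,686,853.58…; cap = 30% × €7,761,797.00 = €2,328,539.10 → penalty = €2,328,539.10
Interest: €7,761,797.00 × ((1 + 0.0075)^19 − 1) = €7,761,797.00 × 0.1525401… = €1,183,985.2255…
Total = €7,761,797.00 + €2,328,539.1000 + €1,183,985.2255… = €11,274,321.33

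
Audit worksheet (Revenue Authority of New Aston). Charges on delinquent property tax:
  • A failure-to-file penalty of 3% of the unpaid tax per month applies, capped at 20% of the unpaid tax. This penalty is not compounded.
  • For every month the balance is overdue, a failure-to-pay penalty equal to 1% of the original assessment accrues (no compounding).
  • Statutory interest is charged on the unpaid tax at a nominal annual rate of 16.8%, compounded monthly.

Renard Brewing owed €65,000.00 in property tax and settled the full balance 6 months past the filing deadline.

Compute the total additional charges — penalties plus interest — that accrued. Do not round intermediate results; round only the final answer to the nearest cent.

Failure-to-file: 6 × 3% × €65,000.00 = €11,700.00 (under the 20% cap)
Failure-to-pay penalty: 6 × 1% × €65,000.00 = €3,900.00
Interest (16.8%/yr ÷ 12 = 1.4%/month): €65,000.00 × ((1 + 0.014)^6 − 1) = €5,654.7049…
Penalties + interest = €15,600.0000 + €5,654.7049… = €21,254.70

€21,254.70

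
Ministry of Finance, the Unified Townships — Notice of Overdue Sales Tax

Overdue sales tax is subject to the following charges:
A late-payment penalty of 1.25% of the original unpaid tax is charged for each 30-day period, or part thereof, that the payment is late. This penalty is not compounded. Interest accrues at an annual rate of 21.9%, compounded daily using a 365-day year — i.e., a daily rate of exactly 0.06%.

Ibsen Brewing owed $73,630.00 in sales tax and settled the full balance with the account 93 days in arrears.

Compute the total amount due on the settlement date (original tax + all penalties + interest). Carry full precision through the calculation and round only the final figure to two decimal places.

$81,535.54

Penalty periods: ⌈93/30⌉ = 4; penalty = 4 × 1.25% × $73,630.00 = $3,681.50
Interest: $73,630.00 × ((1 + 0.0006)^93 − 1) = $73,630.00 × 0.05736849… = $4,224.0421…
Total = $73,630.00 + $3,681.5000 + $4,224.0421… = $81,535.54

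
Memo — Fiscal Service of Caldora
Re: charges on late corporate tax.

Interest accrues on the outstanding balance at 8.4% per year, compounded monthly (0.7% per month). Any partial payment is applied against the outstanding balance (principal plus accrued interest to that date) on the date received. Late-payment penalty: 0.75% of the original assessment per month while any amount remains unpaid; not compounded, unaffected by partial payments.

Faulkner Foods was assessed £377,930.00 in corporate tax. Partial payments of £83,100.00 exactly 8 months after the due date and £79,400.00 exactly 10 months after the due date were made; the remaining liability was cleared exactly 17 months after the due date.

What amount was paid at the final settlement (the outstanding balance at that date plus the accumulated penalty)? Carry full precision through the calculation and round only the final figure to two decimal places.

£301,841.05

Balance at month 8: £377,930.0000 × (1 + 0.007)^8 = £399,619.9231…
After £83,100.00 payment: £399,619.9231… − £83,100.00 = £316,519.9231…
Balance at month 10: £316,519.9231… × (1 + 0.007)^2 = £320,966.7115…
After £79,400.00 payment: £320,966.7115… − £79,400.00 = £241,566.7115…
Balance at month 17: £241,566.7115… × (1 + 0.007)^7 = £253,654.9729…
Penalty: 17 × 0.75% × £377,930.00 = £48,186.08…
Final settlement = outstanding balance + penalty = £253,654.9729… + £48,186.08… = £301,841.05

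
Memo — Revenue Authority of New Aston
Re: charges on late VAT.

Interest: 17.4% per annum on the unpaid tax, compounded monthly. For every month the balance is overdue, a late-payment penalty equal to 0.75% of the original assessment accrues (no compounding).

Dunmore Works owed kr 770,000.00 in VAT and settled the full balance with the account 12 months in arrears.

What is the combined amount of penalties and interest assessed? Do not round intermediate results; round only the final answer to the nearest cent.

kr 214,498.59

Late-payment penalty = 0.75% × kr 770,000.00 × 12 mo = kr 69,300.00
Interest (17.4%/yr ÷ 12 = 1.45%/month): kr 770,000.00 × ((1 + 0.0145)^12 − 1) = kr 145,198.5884…
Penalties + interest = kr 69,300.0000 + kr 145,198.5884… = kr 214,498.59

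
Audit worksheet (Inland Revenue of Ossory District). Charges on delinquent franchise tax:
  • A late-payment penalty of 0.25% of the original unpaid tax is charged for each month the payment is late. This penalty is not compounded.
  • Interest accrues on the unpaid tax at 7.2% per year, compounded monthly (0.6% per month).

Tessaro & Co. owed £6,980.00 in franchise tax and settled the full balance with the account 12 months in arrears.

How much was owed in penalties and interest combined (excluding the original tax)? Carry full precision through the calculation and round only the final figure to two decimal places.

£728.88

Late-payment penalty = 0.25% × £6,980.00 × 12 mo = £209.40
Interest: £6,980.00 × ((1 + 0.006)^12 − 1) = £6,980.00 × 0.0744242… = £519.4807…
Penalties + interest = £209.4000 + £519.4807… = £728.88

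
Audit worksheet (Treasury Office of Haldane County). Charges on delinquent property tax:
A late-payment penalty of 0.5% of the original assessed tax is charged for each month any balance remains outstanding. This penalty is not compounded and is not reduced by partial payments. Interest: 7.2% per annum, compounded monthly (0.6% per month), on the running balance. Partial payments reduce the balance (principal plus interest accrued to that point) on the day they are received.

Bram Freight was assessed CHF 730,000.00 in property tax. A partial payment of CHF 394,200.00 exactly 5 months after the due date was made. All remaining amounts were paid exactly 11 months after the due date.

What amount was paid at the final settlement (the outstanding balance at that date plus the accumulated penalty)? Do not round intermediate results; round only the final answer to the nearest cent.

Balance at month 5: CHF 730,000.0000 × (1 + 0.006)^5 = CHF 752,164.3815…
After CHF 394,200.00 payment: CHF 752,164.3815… − CHF 394,200.00 = CHF 357,964.3815…
Balance at month 11: CHF 357,964.3815… × (1 + 0.006)^6 = CHF 371,045.9534…
Penalty: 11 × 0.5% × CHF 730,000.00 = CHF 40,150.00
Final settlement = outstanding balance + penalty = CHF 371,045.9534… + CHF 40,150.00 = CHF 411,195.95

CHF 411,195.95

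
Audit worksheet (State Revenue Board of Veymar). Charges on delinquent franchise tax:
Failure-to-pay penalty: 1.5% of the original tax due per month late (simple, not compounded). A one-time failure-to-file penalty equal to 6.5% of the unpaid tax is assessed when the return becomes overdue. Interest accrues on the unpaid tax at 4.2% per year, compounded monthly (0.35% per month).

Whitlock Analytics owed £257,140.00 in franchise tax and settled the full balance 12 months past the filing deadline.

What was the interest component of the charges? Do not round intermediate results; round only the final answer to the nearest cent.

Interest: £257,140.00 × ((1 + 0.0035)^12 − 1) = £257,140.00 × 0.0428180… = £11,010.2224…

£11,010.22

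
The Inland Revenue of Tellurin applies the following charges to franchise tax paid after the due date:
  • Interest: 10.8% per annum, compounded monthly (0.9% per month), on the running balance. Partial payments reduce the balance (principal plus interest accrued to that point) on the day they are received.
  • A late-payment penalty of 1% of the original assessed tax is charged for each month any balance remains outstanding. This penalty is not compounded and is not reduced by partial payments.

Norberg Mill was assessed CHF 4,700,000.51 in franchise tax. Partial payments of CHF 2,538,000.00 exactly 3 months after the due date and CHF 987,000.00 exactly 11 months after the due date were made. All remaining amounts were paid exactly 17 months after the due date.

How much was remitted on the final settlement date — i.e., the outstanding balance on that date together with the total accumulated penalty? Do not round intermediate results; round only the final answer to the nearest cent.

Balance at month 3: CHF 4,700,000.5100 × (1 + 0.009)^3 = CHF 4,828,046.0502…
After CHF 2,538,000.00 payment: CHF 4,828,046.0502… − CHF 2,538,000.00 = CHF 2,290,046.0502…
Balance at month 11: CHF 2,290,046.0502… × (1 + 0.009)^8 = CHF 2,460,217.7384…
After CHF 987,000.00 payment: CHF 2,460,217.7384… − CHF 987,000.00 = CHF 1,473,217.7384…
Balance at month 17: CHF 1,473,217.7384… × (1 + 0.009)^6 = CHF 1,554,583.0809…
Penalty: 17 × 1% × CHF 4,700,000.51 = CHF 799,000.09…
Final settlement = outstanding balance + penalty = CHF 1,554,583.0809… + CHF 799,000.09… = CHF 2,353,583.17

CHF 2,353,583.17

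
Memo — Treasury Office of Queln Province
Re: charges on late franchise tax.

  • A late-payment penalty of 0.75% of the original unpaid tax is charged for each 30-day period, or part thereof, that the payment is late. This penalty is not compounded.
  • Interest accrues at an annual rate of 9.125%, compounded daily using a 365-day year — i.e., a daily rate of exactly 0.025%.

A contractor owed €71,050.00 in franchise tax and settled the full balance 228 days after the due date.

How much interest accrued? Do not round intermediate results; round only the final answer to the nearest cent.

Interest: €71,050.00 × ((1 + 0.00025)^228 − 1) = €71,050.00 × 0.05864827… = €4,166.9595…

€4,166.96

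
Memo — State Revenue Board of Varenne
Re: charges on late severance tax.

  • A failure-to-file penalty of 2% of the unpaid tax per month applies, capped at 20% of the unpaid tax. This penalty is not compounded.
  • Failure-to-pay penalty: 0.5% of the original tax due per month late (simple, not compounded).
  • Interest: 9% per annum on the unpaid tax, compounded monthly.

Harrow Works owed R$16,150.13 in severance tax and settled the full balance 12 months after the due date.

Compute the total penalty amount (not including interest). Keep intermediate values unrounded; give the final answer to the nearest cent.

R$4,199.03

Failure-to-file: 12 × 2% × R$16,150.13 = R$3,876.03…, capped at 20% × R$16,150.13 = R$3,230.03…
Failure-to-pay penalty: 12 × 0.5% × R$16,150.13 = R$969.01…
Total penalty = R$3,230.03… + R$969.01… = R$4,199.03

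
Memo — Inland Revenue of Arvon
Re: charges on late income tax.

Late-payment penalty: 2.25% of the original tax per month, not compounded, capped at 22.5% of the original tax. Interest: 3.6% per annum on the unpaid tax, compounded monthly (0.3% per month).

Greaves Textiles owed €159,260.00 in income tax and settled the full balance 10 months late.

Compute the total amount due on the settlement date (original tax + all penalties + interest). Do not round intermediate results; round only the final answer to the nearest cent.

€199,936.32

Penalty (uncapped): 10 × 2.25% × €159,260.00 = €35,833.50; cap = 22.5% × €159,260.00 = €35,833.50 → penalty = €35,833.50
Interest: €159,260.00 × ((1 + 0.003)^10 − 1) = €159,260.00 × 0.0304083… = €4,842.8190…
Total = €159,260.00 + €35,833.5000 + €4,842.8190… = €199,936.32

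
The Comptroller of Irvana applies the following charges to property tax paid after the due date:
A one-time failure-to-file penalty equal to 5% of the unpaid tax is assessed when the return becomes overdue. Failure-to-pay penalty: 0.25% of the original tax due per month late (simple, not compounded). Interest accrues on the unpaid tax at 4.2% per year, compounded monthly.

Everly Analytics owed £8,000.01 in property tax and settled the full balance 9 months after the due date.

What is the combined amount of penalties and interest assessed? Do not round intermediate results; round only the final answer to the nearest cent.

Failure-to-file penalty: 5% × £8,000.01 = £400.00…
Failure-to-pay penalty = 0.25% × £8,000.01 × 9 mo = £180.00…
Interest (4.2%/yr ÷ 12 = 0.35%/month): £8,000.01 × ((1 + 0.0035)^9 − 1) = £255.5573…
Penalties + interest = £580.0007… + £255.5573… = £835.56

£835.56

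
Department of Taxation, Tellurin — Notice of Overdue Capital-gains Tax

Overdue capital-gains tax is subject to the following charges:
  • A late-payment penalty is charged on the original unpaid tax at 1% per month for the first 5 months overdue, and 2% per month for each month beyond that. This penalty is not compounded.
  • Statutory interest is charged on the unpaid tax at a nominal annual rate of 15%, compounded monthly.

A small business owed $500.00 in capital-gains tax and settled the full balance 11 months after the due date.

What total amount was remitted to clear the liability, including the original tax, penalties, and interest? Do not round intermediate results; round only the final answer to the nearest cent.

$658.21

Penalty, months 1–5: 5 × 1% × $500.00 = $25.00
Penalty, months 6–11: 6 × 2% × $500.00 = $60.00
Interest (15%/yr ÷ 12 = 1.25%/month): $500.00 × ((1 + 0.0125)^11 − 1) = $73.2121…
Total = $500.00 + $85.0000 + $73.2121… = $658.21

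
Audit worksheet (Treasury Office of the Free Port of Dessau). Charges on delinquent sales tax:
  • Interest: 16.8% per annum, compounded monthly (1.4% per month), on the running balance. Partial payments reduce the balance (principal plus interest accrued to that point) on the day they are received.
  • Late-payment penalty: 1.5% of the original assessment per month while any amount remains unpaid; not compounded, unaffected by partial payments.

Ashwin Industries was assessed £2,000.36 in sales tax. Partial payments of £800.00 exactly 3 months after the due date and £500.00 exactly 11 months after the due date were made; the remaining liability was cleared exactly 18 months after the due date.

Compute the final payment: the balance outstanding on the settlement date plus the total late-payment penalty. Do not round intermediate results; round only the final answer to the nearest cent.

Balance at month 3: £2,000.3600 × (1 + 0.014)^3 = £2,085.5568…
After £800.00 payment: £2,085.5568… − £800.00 = £1,285.5568…
Balance at month 11: £1,285.5568… × (1 + 0.014)^8 = £1,436.7954…
After £500.00 payment: £1,436.7954… − £500.00 = £936.7954…
Balance at month 18: £936.7954… × (1 + 0.014)^7 = £1,032.5484…
Penalty: 18 × 1.5% × £2,000.36 = £540.10…
Final settlement = outstanding balance + penalty = £1,032.5484… + £540.10… = £1,572.65

£1,572.65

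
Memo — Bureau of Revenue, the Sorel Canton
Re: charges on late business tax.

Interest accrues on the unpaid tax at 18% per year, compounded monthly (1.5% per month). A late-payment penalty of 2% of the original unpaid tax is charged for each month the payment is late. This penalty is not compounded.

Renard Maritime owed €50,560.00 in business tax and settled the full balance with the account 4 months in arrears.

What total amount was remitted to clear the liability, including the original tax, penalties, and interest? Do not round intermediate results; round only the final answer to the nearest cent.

Late-payment penalty: 4 × 2% × €50,560.00 = €4,044.80
Interest: €50,560.00 × ((1 + 0.015)^4 − 1) = €50,560.00 × 0.0613636… = €3,102.5411…
Total = €50,560.00 + €4,044.8000 + €3,102.5411… = €57,707.34

€57,707.34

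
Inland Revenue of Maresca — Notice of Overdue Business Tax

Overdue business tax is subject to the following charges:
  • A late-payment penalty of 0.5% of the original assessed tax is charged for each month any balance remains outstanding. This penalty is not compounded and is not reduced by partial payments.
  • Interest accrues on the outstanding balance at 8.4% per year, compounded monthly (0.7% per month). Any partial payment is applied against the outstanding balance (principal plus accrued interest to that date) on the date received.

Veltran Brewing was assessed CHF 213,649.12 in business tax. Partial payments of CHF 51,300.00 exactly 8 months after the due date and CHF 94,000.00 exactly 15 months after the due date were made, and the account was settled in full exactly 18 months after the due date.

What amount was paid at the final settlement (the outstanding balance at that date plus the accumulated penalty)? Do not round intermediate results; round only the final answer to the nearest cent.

CHF 110,466.35

Balance at month 8: CHF 213,649.1200 × (1 + 0.007)^8 = CHF 225,910.7372…
After CHF 51,300.00 payment: CHF 225,910.7372… − CHF 51,300.00 = CHF 174,610.7372…
Balance at month 15: CHF 174,610.7372… × (1 + 0.007)^7 = CHF 183,348.4487…
After CHF 94,000.00 payment: CHF 183,348.4487… − CHF 94,000.00 = CHF 89,348.4487…
Balance at month 18: CHF 89,348.4487… × (1 + 0.007)^3 = CHF 91,237.9310…
Penalty: 18 × 0.5% × CHF 213,649.12 = CHF 19,228.42…
Final settlement = outstanding balance + penalty = CHF 91,237.9310… + CHF 19,228.42… = CHF 110,466.35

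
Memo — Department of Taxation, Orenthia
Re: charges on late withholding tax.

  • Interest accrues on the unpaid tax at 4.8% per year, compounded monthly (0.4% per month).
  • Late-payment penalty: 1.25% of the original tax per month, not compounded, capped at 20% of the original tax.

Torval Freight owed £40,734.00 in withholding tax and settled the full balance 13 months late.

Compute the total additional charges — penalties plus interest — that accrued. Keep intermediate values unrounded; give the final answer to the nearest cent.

£8,789.03

Penalty: 13 × 1.25% × £40,734.00 = £6,619.28… (below the 20% cap of £8,146.80)
Interest: £40,734.00 × ((1 + 0.004)^13 − 1) = £40,734.00 × 0.0532665… = £2,169.7571…
Penalties + interest = £6,619.2750 + £2,169.7571… = £8,789.03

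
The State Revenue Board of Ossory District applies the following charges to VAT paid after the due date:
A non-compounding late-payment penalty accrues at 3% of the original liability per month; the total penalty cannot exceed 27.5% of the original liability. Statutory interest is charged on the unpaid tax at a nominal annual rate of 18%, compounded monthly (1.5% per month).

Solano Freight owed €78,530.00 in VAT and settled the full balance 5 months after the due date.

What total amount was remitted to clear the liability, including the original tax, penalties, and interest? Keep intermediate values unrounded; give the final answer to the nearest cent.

€96,378.61

Penalty: 5 × 3% × €78,530.00 = €11,779.50 (below the 27.5% cap of €21,595.75)
Interest: €78,530.00 × ((1 + 0.015)^5 − 1) = €78,530.00 × 0.0772840… = €6,069.1128…
Total = €78,530.00 + €11,779.5000 + €6,069.1128… = €96,378.61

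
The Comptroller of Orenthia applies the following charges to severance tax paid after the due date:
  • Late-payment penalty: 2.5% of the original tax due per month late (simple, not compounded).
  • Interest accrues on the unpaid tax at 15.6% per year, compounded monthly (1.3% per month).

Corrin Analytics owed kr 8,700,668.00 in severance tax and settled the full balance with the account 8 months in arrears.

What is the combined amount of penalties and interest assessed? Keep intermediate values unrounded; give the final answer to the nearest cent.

Late-payment penalty = 2.5% × kr 8,700,668.00 × 8 mo = kr 1,740,133.60
Interest: kr 8,700,668.00 × ((1 + 0.013)^8 − 1) = kr 8,700,668.00 × 0.1088571… = kr 947,129.0706…
Penalties + interest = kr 1,740,133.6000 + kr 947,129.0706… = kr 2,687,262.67

kr 2,687,262.67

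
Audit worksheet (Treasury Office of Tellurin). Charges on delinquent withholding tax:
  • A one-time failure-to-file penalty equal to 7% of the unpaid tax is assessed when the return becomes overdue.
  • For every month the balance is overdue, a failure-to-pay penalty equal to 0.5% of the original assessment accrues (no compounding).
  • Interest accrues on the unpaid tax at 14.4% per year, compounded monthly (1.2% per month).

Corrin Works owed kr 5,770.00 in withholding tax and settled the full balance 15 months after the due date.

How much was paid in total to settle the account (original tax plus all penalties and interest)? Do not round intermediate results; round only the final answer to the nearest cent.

Failure-to-file penalty: 7% × kr 5,770.00 = kr 403.90
Failure-to-pay penalty = 0.5% × kr 5,770.00 × 15 mo = kr 432.75
Interest: kr 5,770.00 × ((1 + 0.012)^15 − 1) = kr 5,770.00 × 0.1959353… = kr 1,130.5467…
Total = kr 5,770.00 + kr 836.6500 + kr 1,130.5467… = kr 7,737.20

kr 7,737.20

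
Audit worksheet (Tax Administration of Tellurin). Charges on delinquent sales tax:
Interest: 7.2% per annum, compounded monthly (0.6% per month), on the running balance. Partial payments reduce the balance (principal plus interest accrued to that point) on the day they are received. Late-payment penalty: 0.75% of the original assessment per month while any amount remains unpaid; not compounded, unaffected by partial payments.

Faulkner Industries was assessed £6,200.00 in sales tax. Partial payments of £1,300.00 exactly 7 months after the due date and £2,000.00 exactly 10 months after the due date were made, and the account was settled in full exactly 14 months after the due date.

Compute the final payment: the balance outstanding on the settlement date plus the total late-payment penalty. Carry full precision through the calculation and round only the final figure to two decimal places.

£3,988.58

Balance at month 7: £6,200.0000 × (1 + 0.006)^7 = £6,465.1344…
After £1,300.00 payment: £6,465.1344… − £1,300.00 = £5,165.1344…
Balance at month 10: £5,165.1344… × (1 + 0.006)^3 = £5,258.6657…
After £2,000.00 payment: £5,258.6657… − £2,000.00 = £3,258.6657…
Balance at month 14: £3,258.6657… × (1 + 0.006)^4 = £3,337.5804…
Penalty: 14 × 0.75% × £6,200.00 = £651.00
Final settlement = outstanding balance + penalty = £3,337.5804… + £651.00 = £3,988.58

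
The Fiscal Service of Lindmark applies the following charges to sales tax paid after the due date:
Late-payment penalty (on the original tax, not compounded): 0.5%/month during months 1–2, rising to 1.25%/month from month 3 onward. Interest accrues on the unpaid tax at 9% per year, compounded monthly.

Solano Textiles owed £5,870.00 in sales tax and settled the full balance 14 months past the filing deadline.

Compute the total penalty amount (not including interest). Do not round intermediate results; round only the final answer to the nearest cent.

£939.20

Penalty, months 1–2: 2 × 0.5% × £5,870.00 = £58.70
Penalty, months 3–14: 12 × 1.25% × £5,870.00 = £880.50
Total penalty = £58.70 + £880.50 = £939.20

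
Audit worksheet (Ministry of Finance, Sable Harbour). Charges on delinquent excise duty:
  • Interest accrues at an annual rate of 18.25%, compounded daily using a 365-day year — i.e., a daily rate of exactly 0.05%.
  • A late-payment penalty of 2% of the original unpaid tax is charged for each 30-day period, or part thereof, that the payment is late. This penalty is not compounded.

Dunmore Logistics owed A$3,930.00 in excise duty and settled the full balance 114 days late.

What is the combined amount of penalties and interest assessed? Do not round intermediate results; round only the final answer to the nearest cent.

A$544.86

Penalty periods: ⌈114/30⌉ = 4; penalty = 4 × 2% × A$3,930.00 = A$314.40
Interest: A$3,930.00 × ((1 + 0.0005)^114 − 1) = A$3,930.00 × 0.05864073… = A$230.4581…
Penalties + interest = A$314.4000 + A$230.4581… = A$544.86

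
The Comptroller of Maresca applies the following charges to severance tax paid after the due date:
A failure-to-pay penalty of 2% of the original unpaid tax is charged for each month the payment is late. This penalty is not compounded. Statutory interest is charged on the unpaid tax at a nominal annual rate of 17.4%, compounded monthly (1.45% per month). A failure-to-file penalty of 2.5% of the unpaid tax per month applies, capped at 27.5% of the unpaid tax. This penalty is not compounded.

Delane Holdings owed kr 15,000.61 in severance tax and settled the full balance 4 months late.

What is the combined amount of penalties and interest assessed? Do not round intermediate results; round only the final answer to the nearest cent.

Failure-to-file: 4 × 2.5% × kr 15,000.61 = kr 1,500.06… (under the 27.5% cap)
Failure-to-pay penalty: 4 × 2% × kr 15,000.61 = kr 1,200.05…
Interest: kr 15,000.61 × ((1 + 0.0145)^4 − 1) = kr 15,000.61 × 0.0592737… = kr 889.1422…
Penalties + interest = kr 2,700.1098 + kr 889.1422… = kr 3,589.25

kr 3,589.25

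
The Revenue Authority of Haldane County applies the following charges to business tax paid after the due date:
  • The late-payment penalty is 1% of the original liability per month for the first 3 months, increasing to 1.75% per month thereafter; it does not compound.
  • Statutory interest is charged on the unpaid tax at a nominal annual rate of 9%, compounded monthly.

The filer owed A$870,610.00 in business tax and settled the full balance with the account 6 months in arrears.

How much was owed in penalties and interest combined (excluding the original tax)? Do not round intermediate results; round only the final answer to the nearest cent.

Penalty, months 1–3: 3 × 1% × A$870,610.00 = A$26,118.30
Penalty, months 4–6: 3 × 1.75% × A$870,610.00 = A$45,707.03…
Interest (9%/yr ÷ 12 = 0.75%/month): A$870,610.00 × ((1 + 0.0075)^6 − 1) = A$39,919.4144…
Penalties + interest = A$71,825.3250 + A$39,919.4144… = A$111,744.74

A$111,744.74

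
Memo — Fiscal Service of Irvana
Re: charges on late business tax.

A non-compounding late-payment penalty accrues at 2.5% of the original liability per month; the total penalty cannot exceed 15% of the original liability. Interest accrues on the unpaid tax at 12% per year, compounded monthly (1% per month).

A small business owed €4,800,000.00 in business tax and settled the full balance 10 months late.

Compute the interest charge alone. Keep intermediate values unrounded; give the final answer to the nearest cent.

Interest: €4,800,000.00 × ((1 + 0.01)^10 − 1) = €4,800,000.00 × 0.1046221… = €502,186.2020…

€502,186.20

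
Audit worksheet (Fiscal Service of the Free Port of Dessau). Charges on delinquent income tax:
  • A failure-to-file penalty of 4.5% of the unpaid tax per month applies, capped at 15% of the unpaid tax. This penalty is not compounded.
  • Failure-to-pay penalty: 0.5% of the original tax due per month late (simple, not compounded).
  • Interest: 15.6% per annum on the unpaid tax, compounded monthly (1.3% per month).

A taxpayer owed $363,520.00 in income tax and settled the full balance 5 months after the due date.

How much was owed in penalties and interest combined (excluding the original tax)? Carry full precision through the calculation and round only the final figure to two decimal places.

$87,867.19

Failure-to-file: 5 × 4.5% × $363,520.00 = $81,792.00, capped at 15% × $363,520.00 = $54,528.00
Failure-to-pay penalty: 5 × 0.5% × $363,520.00 = $9,088.00
Interest: $363,520.00 × ((1 + 0.013)^5 − 1) = $363,520.00 × 0.0667121… = $24,251.1874…
Penalties + interest = $63,616.0000 + $24,251.1874… = $87,867.19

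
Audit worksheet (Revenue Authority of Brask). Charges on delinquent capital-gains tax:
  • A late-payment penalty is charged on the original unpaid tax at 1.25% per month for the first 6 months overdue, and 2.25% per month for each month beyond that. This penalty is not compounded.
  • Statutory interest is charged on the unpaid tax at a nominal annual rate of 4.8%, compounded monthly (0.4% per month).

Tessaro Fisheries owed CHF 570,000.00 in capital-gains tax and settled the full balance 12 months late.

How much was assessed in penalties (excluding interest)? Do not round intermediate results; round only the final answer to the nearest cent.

Penalty, months 1–6: 6 × 1.25% × CHF 570,000.00 = CHF 42,750.00
Penalty, months 7–12: 6 × 2.25% × CHF 570,000.00 = CHF 76,950.00
Total penalty = CHF 42,750.00 + CHF 76,950.00 = CHF 119,700.00

CHF 119,700.00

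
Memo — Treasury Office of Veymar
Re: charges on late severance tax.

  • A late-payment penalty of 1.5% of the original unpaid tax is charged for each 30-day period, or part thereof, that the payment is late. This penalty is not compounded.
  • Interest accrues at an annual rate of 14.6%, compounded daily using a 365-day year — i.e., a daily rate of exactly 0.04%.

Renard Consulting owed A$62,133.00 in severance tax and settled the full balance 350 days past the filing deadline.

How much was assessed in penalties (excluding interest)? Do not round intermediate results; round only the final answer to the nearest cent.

Penalty periods: ⌈350/30⌉ = 12; penalty = 12 × 1.5% × A$62,133.00 = A$11,183.94

A$11,183.94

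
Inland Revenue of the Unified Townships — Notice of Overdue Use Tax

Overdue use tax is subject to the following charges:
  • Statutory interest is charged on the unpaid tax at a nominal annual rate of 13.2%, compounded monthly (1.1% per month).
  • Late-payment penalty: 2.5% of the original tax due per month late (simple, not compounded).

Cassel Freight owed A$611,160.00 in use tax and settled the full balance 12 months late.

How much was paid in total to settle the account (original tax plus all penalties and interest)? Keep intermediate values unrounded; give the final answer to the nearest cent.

A$880,245.31

Late-payment penalty = 2.5% × A$611,160.00 × 12 mo = A$183,348.00
Interest: A$611,160.00 × ((1 + 0.011)^12 − 1) = A$611,160.00 × 0.1402862… = A$85,737.3119…
Total = A$611,160.00 + A$183,348.0000 + A$85,737.3119… = A$880,245.31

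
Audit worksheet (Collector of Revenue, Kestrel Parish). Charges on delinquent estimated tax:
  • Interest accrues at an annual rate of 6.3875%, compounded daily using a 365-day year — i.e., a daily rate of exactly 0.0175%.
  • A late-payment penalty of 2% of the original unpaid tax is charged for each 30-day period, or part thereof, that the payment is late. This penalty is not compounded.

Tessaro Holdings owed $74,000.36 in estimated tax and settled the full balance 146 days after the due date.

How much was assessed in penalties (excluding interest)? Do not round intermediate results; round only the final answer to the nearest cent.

Penalty periods: ⌈146/30⌉ = 5; penalty = 5 × 2% × $74,000.36 = $7,400.04…

$7,400.04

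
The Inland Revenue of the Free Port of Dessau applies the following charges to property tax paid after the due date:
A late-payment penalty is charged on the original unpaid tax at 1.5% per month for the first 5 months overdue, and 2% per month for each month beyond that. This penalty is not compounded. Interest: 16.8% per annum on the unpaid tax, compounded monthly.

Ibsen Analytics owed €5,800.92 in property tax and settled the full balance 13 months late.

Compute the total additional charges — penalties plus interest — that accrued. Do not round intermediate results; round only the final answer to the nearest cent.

€2,512.38

Penalty, months 1–5: 5 × 1.5% × €5,800.92 = €435.07…
Penalty, months 6–13: 8 × 2% × €5,800.92 = €928.15…
Interest (16.8%/yr ÷ 12 = 1.4%/month): €5,800.92 × ((1 + 0.014)^13 − 1) = €1,149.1678…
Penalties + interest = €1,363.2162 + €1,149.1678… = €2,512.38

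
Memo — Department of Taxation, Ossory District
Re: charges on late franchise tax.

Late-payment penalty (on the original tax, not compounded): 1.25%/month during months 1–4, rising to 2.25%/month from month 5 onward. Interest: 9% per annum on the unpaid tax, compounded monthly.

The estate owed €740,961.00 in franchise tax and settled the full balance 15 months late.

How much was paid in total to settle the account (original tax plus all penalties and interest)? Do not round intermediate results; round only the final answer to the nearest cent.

€1,049,276.79

Penalty, months 1–4: 4 × 1.25% × €740,961.00 = €37,048.05
Penalty, months 5–15: 11 × 2.25% × €740,961.00 = €183,387.85…
Interest (9%/yr ÷ 12 = 0.75%/month): €740,961.00 × ((1 + 0.0075)^15 − 1) = €87,879.8968…
Total = €740,961.00 + €220,435.8975 + €87,879.8968… = €1,049,276.79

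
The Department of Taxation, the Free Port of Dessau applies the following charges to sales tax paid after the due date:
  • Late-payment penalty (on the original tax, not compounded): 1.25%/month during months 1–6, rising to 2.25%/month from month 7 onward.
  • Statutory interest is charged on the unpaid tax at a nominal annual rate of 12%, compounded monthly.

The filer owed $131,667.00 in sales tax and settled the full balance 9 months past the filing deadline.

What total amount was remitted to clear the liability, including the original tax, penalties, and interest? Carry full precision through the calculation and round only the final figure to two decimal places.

Penalty, months 1–6: 6 × 1.25% × $131,667.00 = $9,875.03…
Penalty, months 7–9: 3 × 2.25% × $131,667.00 = $8,887.52…
Interest (12%/yr ÷ 12 = 1%/month): $131,667.00 × ((1 + 0.01)^9 − 1) = $12,335.2588…
Total = $131,667.00 + $18,762.5475 + $12,335.2588… = $162,764.81

$162,764.81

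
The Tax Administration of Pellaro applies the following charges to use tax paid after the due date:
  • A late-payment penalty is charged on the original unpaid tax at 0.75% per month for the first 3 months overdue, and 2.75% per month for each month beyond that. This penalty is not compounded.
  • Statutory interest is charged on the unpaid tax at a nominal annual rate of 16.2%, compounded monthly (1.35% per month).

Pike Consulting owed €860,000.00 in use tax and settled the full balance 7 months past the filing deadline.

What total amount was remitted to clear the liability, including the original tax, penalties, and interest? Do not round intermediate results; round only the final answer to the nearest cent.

€1,058,586.50

Penalty, months 1–3: 3 × 0.75% × €860,000.00 = €19,350.00
Penalty, months 4–7: 4 × 2.75% × €860,000.00 = €94,600.00
Interest: €860,000.00 × ((1 + 0.0135)^7 − 1) = €860,000.00 × 0.0984145… = €84,636.5002…
Total = €860,000.00 + €113,950.0000 + €84,636.5002… = €1,058,586.50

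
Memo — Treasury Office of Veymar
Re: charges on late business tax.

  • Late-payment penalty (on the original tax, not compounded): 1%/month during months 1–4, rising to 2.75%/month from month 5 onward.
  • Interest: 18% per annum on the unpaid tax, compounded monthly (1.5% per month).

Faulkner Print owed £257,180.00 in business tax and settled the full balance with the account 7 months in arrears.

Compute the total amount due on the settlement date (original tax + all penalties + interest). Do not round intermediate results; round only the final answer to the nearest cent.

Penalty, months 1–4: 4 × 1% × £257,180.00 = £10,287.20
Penalty, months 5–7: 3 × 2.75% × £257,180.00 = £21,217.35
Interest: £257,180.00 × ((1 + 0.015)^7 − 1) = £257,180.00 × 0.1098449… = £28,249.9147…
Total = £257,180.00 + £31,504.5500 + £28,249.9147… = £316,934.46

£316,934.46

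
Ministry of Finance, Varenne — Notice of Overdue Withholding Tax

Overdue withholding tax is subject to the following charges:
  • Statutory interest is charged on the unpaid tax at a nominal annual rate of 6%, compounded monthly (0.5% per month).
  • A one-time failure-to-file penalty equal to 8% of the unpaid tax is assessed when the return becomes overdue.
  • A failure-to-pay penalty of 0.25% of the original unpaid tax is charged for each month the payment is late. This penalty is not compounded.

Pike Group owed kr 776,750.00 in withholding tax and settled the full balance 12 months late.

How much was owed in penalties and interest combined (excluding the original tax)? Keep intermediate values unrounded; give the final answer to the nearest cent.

kr 133,350.74

Failure-to-file penalty: 8% × kr 776,750.00 = kr 62,140.00
Failure-to-pay penalty = 0.25% × kr 776,750.00 × 12 mo = kr 23,302.50
Interest: kr 776,750.00 × ((1 + 0.005)^12 − 1) = kr 776,750.00 × 0.0616778… = kr 47,908.2404…
Penalties + interest = kr 85,442.5000 + kr 47,908.2404… = kr 133,350.74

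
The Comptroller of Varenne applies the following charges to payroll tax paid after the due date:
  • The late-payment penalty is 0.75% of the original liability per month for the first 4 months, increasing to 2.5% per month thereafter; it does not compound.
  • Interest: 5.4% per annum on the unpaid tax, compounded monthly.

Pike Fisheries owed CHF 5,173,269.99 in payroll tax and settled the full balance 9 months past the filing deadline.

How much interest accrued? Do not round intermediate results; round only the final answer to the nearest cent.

Interest (5.4%/yr ÷ 12 = 0.45%/month): CHF 5,173,269.99 × ((1 + 0.0045)^9 − 1) = CHF 213,328.6157…

CHF 213,328.62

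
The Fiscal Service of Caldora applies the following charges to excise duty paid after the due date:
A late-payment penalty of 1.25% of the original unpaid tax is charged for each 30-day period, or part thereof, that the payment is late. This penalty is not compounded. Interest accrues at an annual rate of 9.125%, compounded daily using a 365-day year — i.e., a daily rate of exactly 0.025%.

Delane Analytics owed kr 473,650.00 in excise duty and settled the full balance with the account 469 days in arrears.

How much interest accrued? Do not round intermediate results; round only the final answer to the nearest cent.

kr 58,914.49

Interest: kr 473,650.00 × ((1 + 0.00025)^469 − 1) = kr 473,650.00 × 0.12438402… = kr 58,914.4902…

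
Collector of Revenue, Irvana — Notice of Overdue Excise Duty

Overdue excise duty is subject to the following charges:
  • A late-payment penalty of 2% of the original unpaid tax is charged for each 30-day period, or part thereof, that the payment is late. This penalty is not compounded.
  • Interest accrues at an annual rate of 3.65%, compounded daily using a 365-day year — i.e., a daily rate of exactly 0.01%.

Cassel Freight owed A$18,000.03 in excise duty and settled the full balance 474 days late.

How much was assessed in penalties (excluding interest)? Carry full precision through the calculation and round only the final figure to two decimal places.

A$5,760.01

Penalty periods: ⌈474/30⌉ = 16; penalty = 16 × 2% × A$18,000.03 = A$5,760.01…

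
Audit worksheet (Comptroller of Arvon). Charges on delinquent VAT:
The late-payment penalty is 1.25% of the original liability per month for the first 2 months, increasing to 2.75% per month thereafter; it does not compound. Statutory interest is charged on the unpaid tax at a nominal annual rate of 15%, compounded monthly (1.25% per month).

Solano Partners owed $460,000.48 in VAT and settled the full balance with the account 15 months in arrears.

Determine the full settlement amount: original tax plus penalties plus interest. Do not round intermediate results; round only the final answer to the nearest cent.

$730,172.19

Penalty, months 1–2: 2 × 1.25% × $460,000.48 = $11,500.01…
Penalty, months 3–15: 13 × 2.75% × $460,000.48 = $164,450.17…
Interest: $460,000.48 × ((1 + 0.0125)^15 − 1) = $460,000.48 × 0.2048292… = $94,221.5225…
Total = $460,000.48 + $175,950.1836 + $94,221.5225… = $730,172.19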